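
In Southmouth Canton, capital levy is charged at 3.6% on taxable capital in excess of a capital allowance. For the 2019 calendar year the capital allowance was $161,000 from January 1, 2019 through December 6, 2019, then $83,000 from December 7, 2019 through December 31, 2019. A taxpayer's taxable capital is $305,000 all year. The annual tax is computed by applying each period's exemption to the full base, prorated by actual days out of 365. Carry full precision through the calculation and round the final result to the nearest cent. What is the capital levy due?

$5,376.33

January 1 – December 6, 2019: 340 days, exemption $161,000 → ($305,000 − $161,000) × 3.6% × 340/365 = $4,828.9315
December 7 – December 31, 2019: 25 days, exemption $83,000 → ($305,000 − $83,000) × 3.6% × 25/365 = $547.3973
Total = $5,376.3288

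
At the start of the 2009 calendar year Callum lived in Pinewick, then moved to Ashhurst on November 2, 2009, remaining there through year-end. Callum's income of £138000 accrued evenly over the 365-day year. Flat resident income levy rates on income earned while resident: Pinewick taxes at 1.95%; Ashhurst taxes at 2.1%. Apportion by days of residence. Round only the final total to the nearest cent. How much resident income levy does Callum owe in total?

£2725.03

Pinewick, January 1 – November 1, 2009: 305 days → £138000 × 1.95% × 305/365 = £2248.6438
Ashhurst, November 2 – December 31, 2009: 60 days → £138000 × 2.1% × 60/365 = £476.3836
Total = £2725.0274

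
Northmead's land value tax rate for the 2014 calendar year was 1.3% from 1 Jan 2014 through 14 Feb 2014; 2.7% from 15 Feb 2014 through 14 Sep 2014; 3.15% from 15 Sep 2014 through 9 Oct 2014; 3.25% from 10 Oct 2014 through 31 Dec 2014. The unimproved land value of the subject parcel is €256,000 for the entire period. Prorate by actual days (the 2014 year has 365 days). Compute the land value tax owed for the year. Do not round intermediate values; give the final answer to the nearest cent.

1 Jan – 14 Feb 2014: 45 days at 1.3% → €256,000 × 1.3% × 45/365 = €410.3014
15 Feb – 14 Sep 2014: 212 days at 2.7% → €256,000 × 2.7% × 212/365 = €4,014.6411
15 Sep – 9 Oct 2014: 25 days at 3.15% → €256,000 × 3.15% × 25/365 = €552.3288
10 Oct – 31 Dec 2014: 83 days at 3.25% → €256,000 × 3.25% × 83/365 = €1,891.9452
Total = €6,869.2164

€6,869.22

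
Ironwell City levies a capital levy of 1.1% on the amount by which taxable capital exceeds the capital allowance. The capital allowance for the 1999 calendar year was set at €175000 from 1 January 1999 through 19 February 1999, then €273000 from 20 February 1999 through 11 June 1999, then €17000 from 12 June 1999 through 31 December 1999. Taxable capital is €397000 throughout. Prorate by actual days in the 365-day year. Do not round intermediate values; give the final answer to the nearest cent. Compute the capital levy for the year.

€3077.83

1 January – 19 February 1999: 50 days, exemption €175000 → (€397000 − €175000) × 1.1% × 50/365 = €334.5205
20 February – 11 June 1999: 112 days, exemption €273000 → (€397000 − €273000) × 1.1% × 112/365 = €418.5425
12 June – 31 December 1999: 203 days, exemption €17000 → (€397000 − €17000) × 1.1% × 203/365 = €2324.7671
Total = €3077.8301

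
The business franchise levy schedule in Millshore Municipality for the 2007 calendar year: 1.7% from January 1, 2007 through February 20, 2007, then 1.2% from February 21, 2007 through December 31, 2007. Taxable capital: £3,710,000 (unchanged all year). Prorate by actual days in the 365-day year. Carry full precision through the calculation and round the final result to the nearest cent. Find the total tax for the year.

January 1 – February 20, 2007: 51 days at 1.7% → £3,710,000 × 1.7% × 51/365 = £8,812.5205
February 21 – December 31, 2007: 314 days at 1.2% → £3,710,000 × 1.2% × 314/365 = £38,299.3973
Total = £47,111.9178

£47,111.92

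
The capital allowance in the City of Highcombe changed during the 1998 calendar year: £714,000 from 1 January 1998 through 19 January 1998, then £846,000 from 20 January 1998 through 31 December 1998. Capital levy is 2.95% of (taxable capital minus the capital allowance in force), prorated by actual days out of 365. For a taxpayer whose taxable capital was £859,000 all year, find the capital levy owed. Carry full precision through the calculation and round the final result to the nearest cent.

1 January – 19 January 1998: 19 days, exemption £714,000 → (£859,000 − £714,000) × 2.95% × 19/365 = £222.6644
20 January – 31 December 1998: 346 days, exemption £846,000 → (£859,000 − £846,000) × 2.95% × 346/365 = £363.5370
Total = £586.2014

£586.20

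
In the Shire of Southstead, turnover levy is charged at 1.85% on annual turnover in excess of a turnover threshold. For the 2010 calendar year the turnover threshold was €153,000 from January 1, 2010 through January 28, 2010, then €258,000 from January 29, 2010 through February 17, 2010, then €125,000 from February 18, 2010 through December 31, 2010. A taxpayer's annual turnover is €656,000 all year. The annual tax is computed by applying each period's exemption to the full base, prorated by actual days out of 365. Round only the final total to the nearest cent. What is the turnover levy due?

January 1 – January 28, 2010: 28 days, exemption €153,000 → (€656,000 − €153,000) × 1.85% × 28/365 = €713.8466
January 29 – February 17, 2010: 20 days, exemption €258,000 → (€656,000 − €258,000) × 1.85% × 20/365 = €403.4521
February 18 – December 31, 2010: 317 days, exemption €125,000 → (€656,000 − €125,000) × 1.85% × 317/365 = €8,531.6425
Total = €9,648.9411

€9,648.94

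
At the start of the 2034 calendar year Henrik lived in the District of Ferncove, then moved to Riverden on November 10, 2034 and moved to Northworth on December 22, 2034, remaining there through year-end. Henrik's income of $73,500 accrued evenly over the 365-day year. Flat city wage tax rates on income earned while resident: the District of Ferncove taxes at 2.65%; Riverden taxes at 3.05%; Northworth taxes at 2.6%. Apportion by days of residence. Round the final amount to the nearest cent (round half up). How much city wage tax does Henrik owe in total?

The District of Ferncove, January 1 – November 9, 2034: 313 days → $73,500 × 2.65% × 313/365 = $1,670.2623
Riverden, November 10 – December 21, 2034: 42 days → $73,500 × 3.05% × 42/365 = $257.9548
Northworth, December 22 – December 31, 2034: 10 days → $73,500 × 2.6% × 10/365 = $52.3562
Total = $1,980.5733

$1,980.57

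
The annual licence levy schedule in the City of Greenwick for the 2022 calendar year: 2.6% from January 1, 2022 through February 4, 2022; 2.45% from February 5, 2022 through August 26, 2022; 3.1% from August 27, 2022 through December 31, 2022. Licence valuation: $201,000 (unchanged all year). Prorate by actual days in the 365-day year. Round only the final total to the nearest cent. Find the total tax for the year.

January 1 – February 4, 2022: 35 days at 2.6% → $201,000 × 2.6% × 35/365 = $501.1233
February 5 – August 26, 2022: 203 days at 2.45% → $201,000 × 2.45% × 203/365 = $2,738.8315
August 27 – December 31, 2022: 127 days at 3.1% → $201,000 × 3.1% × 127/365 = $2,168.0466
Total = $5,408.0014

$5,408.00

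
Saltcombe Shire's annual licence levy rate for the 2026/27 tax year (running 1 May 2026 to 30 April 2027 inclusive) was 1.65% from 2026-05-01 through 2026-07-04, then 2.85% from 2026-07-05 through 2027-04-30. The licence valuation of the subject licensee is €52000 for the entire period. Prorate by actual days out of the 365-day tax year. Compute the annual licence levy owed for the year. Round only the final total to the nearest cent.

€1370.88

2026-05-01 to 2026-07-04: 65 days at 1.65% → €52000 × 1.65% × 65/365 = €152.7945
2026-07-05 to 2027-04-30: 300 days at 2.85% → €52000 × 2.85% × 300/365 = €1218.0822
Total = €1370.8767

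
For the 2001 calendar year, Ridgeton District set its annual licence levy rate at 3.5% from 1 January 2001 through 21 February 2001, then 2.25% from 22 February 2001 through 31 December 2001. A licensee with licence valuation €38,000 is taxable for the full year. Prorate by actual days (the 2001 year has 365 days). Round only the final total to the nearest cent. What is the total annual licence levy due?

€922.67

1 January – 21 February 2001: 52 days at 3.5% → €38,000 × 3.5% × 52/365 = €189.4795
22 February – 31 December 2001: 313 days at 2.25% → €38,000 × 2.25% × 313/365 = €733.1918
Total = €922.6712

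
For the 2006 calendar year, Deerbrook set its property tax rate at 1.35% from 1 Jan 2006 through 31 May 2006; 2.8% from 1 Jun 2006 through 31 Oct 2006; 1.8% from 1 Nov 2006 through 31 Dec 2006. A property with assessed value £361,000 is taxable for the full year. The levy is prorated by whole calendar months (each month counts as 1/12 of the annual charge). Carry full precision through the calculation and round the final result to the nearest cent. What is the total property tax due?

1 Jan – 31 May 2006: 5 months at 1.35% → £361,000 × 1.35% × 5/12 = £2,030.6250
1 Jun – 31 Oct 2006: 5 months at 2.8% → £361,000 × 2.8% × 5/12 = £4,211.6667
1 Nov – 31 Dec 2006: 2 months at 1.8% → £361,000 × 1.8% × 2/12 = £1,083.0000
Total = £7,325.2917

£7,325.29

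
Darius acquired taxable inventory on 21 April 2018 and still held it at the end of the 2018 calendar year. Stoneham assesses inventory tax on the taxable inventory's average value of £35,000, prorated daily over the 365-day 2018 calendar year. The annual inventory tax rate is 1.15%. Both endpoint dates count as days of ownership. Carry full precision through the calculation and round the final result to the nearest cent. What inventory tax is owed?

£281.20

Days held (21 April – 31 December 2018): 255 out of 365
Tax = £35,000 × 1.15% × 255/365 = £281.1986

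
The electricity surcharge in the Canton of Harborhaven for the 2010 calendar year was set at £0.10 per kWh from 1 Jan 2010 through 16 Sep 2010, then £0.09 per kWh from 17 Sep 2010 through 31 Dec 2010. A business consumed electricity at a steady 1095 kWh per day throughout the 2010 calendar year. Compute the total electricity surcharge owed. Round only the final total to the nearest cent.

£38806.80

1 Jan – 16 Sep 2010: 259 days × 1095 kWh/day = 283,605 kWh at £0.10/kWh → £28360.50
17 Sep – 31 Dec 2010: 106 days × 1095 kWh/day = 116,070 kWh at £0.09/kWh → £10446.30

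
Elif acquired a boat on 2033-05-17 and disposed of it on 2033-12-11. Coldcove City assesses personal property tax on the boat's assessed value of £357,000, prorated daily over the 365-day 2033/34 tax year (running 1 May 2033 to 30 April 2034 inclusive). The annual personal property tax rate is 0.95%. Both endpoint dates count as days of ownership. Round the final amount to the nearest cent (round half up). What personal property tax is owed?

£1,941.98

Days held (2033-05-17 to 2033-12-11): 209 out of 365
Tax = £357,000 × 0.95% × 209/365 = £1,941.9822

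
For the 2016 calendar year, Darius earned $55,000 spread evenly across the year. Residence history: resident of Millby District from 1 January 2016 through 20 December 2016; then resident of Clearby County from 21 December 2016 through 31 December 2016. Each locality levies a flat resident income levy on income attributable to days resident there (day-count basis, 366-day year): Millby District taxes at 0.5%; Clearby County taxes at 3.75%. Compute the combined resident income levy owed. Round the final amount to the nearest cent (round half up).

$328.72

Millby District, 1 January – 20 December 2016: 355 days → $55,000 × 0.5% × 355/366 = $266.7350
Clearby County, 21 December – 31 December 2016: 11 days → $55,000 × 3.75% × 11/366 = $61.9877
Total = $328.7227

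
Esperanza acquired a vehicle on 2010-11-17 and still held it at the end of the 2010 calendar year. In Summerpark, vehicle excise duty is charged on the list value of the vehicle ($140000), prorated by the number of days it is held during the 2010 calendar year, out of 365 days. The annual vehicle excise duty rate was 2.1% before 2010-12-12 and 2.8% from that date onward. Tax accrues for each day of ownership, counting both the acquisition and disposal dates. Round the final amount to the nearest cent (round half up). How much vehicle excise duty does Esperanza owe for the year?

$416.16

2010-11-17 to 2010-12-11: 25 days at 2.1% → $140000 × 2.1% × 25/365 = $201.3699
2010-12-12 to 2010-12-31: 20 days at 2.8% → $140000 × 2.8% × 20/365 = $214.7945
Total = $416.1644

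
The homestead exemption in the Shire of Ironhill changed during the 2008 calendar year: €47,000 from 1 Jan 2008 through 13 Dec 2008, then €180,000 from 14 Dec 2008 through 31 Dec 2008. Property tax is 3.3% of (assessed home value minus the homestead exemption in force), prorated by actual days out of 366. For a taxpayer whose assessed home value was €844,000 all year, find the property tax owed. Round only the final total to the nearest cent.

€26,085.15

1 Jan – 13 Dec 2008: 348 days, exemption €47,000 → (€844,000 − €47,000) × 3.3% × 348/366 = €25,007.5082
14 Dec – 31 Dec 2008: 18 days, exemption €180,000 → (€844,000 − €180,000) × 3.3% × 18/366 = €1,077.6393
Total = €26,085.1475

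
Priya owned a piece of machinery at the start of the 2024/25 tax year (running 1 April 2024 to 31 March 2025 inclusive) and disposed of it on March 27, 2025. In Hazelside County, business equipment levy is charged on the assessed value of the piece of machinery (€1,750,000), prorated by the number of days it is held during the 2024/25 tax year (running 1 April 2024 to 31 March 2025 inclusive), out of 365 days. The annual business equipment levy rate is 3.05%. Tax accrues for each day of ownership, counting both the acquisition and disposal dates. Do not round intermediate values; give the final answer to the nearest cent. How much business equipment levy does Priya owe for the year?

Days held (April 1, 2024 – March 27, 2025): 361 out of 365
Tax = €1,750,000 × 3.05% × 361/365 = €52,790.0685

€52,790.07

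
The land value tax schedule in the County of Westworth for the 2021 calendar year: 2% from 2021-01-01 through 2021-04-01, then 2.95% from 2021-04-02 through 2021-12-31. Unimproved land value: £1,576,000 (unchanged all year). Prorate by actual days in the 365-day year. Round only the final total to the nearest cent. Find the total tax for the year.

£42,759.25

2021-01-01 to 2021-04-01: 91 days at 2% → £1,576,000 × 2% × 91/365 = £7,858.4110
2021-04-02 to 2021-12-31: 274 days at 2.95% → £1,576,000 × 2.95% × 274/365 = £34,900.8438
Total = £42,759.2548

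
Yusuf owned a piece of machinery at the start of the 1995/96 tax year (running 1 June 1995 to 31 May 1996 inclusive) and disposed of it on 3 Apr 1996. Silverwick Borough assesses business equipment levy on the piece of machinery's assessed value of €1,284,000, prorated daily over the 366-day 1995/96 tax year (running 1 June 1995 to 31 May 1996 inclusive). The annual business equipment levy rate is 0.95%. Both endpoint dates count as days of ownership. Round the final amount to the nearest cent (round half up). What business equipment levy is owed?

€10,264.98

Days held (1 Jun 1995 – 3 Apr 1996): 308 out of 366
Tax = €1,284,000 × 0.95% × 308/366 = €10,264.9836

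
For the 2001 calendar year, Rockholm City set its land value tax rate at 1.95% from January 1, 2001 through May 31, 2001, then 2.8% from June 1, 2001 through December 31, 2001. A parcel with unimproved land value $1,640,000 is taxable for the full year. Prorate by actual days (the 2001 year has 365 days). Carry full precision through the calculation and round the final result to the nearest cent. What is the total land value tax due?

January 1 – May 31, 2001: 151 days at 1.95% → $1,640,000 × 1.95% × 151/365 = $13,230.0822
June 1 – December 31, 2001: 214 days at 2.8% → $1,640,000 × 2.8% × 214/365 = $26,922.9589
Total = $40,153.0411

$40,153.04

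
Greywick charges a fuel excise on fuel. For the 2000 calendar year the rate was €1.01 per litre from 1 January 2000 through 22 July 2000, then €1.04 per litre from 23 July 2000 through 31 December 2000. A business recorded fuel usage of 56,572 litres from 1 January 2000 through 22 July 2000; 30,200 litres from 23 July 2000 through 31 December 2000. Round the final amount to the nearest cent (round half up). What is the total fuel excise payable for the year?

€88,545.72

1 January – 22 July 2000: 56,572 litres at €1.01/litre → €57,137.72
23 July – 31 December 2000: 30,200 litres at €1.04/litre → €31,408.00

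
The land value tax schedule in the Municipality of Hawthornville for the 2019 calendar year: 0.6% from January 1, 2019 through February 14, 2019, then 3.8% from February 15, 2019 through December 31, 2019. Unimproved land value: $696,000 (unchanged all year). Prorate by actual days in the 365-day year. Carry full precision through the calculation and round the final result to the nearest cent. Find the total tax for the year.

$23,702.14

January 1 – February 14, 2019: 45 days at 0.6% → $696,000 × 0.6% × 45/365 = $514.8493
February 15 – December 31, 2019: 320 days at 3.8% → $696,000 × 3.8% × 320/365 = $23,187.2877
Total = $23,702.1370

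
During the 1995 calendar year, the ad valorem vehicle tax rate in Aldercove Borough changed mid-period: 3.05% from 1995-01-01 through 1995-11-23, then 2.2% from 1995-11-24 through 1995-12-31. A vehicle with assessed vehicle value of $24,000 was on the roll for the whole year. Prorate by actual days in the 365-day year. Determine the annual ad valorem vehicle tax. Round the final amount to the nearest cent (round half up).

$710.76

1995-01-01 to 1995-11-23: 327 days at 3.05% → $24,000 × 3.05% × 327/365 = $655.7918
1995-11-24 to 1995-12-31: 38 days at 2.2% → $24,000 × 2.2% × 38/365 = $54.9699
Total = $710.7616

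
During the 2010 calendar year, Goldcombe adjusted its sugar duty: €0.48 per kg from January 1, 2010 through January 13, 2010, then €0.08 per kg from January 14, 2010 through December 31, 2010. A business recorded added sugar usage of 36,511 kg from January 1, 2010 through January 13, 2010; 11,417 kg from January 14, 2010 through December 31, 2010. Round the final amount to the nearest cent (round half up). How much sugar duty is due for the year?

January 1 – January 13, 2010: 36,511 kg at €0.48/kg → €17525.28
January 14 – December 31, 2010: 11,417 kg at €0.08/kg → €913.36

€18438.64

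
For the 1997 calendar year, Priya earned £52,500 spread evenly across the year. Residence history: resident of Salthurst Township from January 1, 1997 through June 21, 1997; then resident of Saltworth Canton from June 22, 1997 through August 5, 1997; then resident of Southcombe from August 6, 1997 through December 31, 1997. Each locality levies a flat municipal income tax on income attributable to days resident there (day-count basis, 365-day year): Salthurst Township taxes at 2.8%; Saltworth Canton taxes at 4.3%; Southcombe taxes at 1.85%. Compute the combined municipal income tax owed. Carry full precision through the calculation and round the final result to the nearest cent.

Salthurst Township, January 1 – June 21, 1997: 172 days → £52,500 × 2.8% × 172/365 = £692.7123
Saltworth Canton, June 22 – August 5, 1997: 45 days → £52,500 × 4.3% × 45/365 = £278.3219
Southcombe, August 6 – December 31, 1997: 148 days → £52,500 × 1.85% × 148/365 = £393.8219
Total = £1,364.8562

£1,364.86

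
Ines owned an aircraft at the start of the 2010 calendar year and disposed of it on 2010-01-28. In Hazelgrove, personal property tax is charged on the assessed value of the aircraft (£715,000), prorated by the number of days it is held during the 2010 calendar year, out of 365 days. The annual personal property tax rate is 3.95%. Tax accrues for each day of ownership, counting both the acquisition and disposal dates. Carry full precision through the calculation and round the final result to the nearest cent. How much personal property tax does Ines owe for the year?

Days held (2010-01-01 to 2010-01-28): 28 out of 365
Tax = £715,000 × 3.95% × 28/365 = £2,166.5479

£2,166.55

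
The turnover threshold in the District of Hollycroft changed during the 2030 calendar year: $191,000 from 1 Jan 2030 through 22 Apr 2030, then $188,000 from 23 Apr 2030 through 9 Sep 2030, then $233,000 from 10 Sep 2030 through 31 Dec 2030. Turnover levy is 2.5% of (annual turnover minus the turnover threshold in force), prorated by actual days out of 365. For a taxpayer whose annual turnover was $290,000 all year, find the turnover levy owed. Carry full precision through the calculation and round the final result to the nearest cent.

$2,178.70

1 Jan – 22 Apr 2030: 112 days, exemption $191,000 → ($290,000 − $191,000) × 2.5% × 112/365 = $759.4521
23 Apr – 9 Sep 2030: 140 days, exemption $188,000 → ($290,000 − $188,000) × 2.5% × 140/365 = $978.0822
10 Sep – 31 Dec 2030: 113 days, exemption $233,000 → ($290,000 − $233,000) × 2.5% × 113/365 = $441.1644
Total = $2,178.6986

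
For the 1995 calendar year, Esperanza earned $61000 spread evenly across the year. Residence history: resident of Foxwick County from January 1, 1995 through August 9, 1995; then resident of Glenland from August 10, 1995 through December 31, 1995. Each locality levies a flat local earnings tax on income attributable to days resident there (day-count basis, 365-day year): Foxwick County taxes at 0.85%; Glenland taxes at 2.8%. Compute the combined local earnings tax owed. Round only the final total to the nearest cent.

$987.78

Foxwick County, January 1 – August 9, 1995: 221 days → $61000 × 0.85% × 221/365 = $313.9411
Glenland, August 10 – December 31, 1995: 144 days → $61000 × 2.8% × 144/365 = $673.8411
Total = $987.7822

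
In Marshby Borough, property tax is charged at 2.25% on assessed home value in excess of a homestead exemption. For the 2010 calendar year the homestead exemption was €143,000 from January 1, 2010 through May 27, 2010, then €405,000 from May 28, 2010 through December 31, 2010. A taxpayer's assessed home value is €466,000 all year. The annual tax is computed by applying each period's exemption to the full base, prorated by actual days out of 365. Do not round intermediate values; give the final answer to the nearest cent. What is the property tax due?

€3,746.65

January 1 – May 27, 2010: 147 days, exemption €143,000 → (€466,000 − €143,000) × 2.25% × 147/365 = €2,926.9110
May 28 – December 31, 2010: 218 days, exemption €405,000 → (€466,000 − €405,000) × 2.25% × 218/365 = €819.7397
Total = €3,746.6507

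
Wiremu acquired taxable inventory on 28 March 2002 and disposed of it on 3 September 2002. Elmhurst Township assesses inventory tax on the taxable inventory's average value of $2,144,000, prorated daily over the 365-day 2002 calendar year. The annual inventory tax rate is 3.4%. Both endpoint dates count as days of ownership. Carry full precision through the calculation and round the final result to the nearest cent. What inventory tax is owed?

$31,954.41

Days held (28 March – 3 September 2002): 160 out of 365
Tax = $2,144,000 × 3.4% × 160/365 = $31,954.4110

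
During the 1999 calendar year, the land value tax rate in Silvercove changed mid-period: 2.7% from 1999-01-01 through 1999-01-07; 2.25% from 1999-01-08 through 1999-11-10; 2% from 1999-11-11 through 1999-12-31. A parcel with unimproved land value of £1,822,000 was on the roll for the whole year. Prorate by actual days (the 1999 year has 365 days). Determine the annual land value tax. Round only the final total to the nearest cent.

1999-01-01 to 1999-01-07: 7 days at 2.7% → £1,822,000 × 2.7% × 7/365 = £943.4466
1999-01-08 to 1999-11-10: 307 days at 2.25% → £1,822,000 × 2.25% × 307/365 = £34,480.7260
1999-11-11 to 1999-12-31: 51 days at 2% → £1,822,000 × 2% × 51/365 = £5,091.6164
Total = £40,515.7890

£40,515.79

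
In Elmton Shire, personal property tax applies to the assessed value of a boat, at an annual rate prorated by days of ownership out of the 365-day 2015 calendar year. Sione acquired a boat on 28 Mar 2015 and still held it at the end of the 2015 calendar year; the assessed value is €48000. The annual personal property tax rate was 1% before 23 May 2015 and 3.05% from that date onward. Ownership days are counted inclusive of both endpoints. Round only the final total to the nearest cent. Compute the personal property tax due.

28 Mar – 22 May 2015: 56 days at 1% → €48000 × 1% × 56/365 = €73.6438
23 May – 31 Dec 2015: 223 days at 3.05% → €48000 × 3.05% × 223/365 = €894.4438
Total = €968.0877

€968.09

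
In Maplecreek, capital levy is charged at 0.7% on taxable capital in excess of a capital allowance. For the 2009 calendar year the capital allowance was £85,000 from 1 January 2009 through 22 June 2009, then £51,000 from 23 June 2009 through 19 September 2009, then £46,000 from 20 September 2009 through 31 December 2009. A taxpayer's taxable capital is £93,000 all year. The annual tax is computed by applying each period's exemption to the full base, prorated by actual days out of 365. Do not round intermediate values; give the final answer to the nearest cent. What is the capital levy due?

1 January – 22 June 2009: 173 days, exemption £85,000 → (£93,000 − £85,000) × 0.7% × 173/365 = £26.5425
23 June – 19 September 2009: 89 days, exemption £51,000 → (£93,000 − £51,000) × 0.7% × 89/365 = £71.6877
20 September – 31 December 2009: 103 days, exemption £46,000 → (£93,000 − £46,000) × 0.7% × 103/365 = £92.8411
Total = £191.0712

£191.07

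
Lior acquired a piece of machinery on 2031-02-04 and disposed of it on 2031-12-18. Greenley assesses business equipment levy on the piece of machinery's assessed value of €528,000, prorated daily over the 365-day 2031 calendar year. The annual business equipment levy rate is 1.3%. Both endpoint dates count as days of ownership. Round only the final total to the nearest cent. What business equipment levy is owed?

€5,980.14

Days held (2031-02-04 to 2031-12-18): 318 out of 365
Tax = €528,000 × 1.3% × 318/365 = €5,980.1425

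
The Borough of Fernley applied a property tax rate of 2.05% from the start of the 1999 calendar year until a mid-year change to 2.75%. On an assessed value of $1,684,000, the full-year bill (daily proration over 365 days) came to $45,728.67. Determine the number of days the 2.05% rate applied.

Let d = days at the first rate; then 365 − d days at the second rate.
$1,684,000 × [2.05%·d + 2.75%·(365−d)] / 365 = $45,728.67
Solving gives d = 18, so the new rate took effect on 19 January 1999.

18 days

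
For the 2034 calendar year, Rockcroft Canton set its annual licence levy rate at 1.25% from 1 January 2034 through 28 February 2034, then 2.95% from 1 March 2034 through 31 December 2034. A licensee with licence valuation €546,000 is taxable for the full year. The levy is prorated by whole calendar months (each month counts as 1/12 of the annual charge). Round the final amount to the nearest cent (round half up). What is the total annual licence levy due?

€14,560.00

1 January – 28 February 2034: 2 months at 1.25% → €546,000 × 1.25% × 2/12 = €1,137.5000
1 March – 31 December 2034: 10 months at 2.95% → €546,000 × 2.95% × 10/12 = €13,422.5000
Total = €14,560.0000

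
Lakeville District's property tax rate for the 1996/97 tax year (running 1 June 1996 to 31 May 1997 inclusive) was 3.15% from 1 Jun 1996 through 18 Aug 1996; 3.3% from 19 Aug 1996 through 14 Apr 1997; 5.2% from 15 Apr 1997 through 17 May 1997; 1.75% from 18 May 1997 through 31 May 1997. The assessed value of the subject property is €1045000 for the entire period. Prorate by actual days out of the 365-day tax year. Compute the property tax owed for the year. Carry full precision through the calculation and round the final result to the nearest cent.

€35319.57

1 Jun – 18 Aug 1996: 79 days at 3.15% → €1045000 × 3.15% × 79/365 = €7124.6096
19 Aug 1996 – 14 Apr 1997: 239 days at 3.3% → €1045000 × 3.3% × 239/365 = €22580.5890
15 Apr – 17 May 1997: 33 days at 5.2% → €1045000 × 5.2% × 33/365 = €4912.9315
18 May – 31 May 1997: 14 days at 1.75% → €1045000 × 1.75% × 14/365 = €701.4384
Total = €35319.5685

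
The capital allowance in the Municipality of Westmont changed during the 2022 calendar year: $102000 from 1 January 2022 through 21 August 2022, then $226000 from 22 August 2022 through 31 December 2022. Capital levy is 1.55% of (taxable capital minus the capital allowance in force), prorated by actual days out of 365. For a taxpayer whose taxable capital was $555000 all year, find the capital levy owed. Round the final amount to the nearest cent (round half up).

$6326.42

1 January – 21 August 2022: 233 days, exemption $102000 → ($555000 − $102000) × 1.55% × 233/365 = $4482.2178
22 August – 31 December 2022: 132 days, exemption $226000 → ($555000 − $226000) × 1.55% × 132/365 = $1844.2027
Total = $6326.4205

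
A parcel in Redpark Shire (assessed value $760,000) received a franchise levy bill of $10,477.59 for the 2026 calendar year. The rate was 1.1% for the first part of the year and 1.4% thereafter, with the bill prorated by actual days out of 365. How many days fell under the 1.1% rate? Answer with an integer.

Let d = days at the first rate; then 365 − d days at the second rate.
$760,000 × [1.1%·d + 1.4%·(365−d)] / 365 = $10,477.59
Solving gives d = 26, so the new rate took effect on January 27, 2026.

26 days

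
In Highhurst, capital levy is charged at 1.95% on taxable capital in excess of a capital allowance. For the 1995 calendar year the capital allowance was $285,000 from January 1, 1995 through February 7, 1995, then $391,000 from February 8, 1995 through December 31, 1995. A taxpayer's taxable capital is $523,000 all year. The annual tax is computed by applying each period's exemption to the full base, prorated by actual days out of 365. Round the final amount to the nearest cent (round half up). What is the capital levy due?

January 1 – February 7, 1995: 38 days, exemption $285,000 → ($523,000 − $285,000) × 1.95% × 38/365 = $483.1726
February 8 – December 31, 1995: 327 days, exemption $391,000 → ($523,000 − $391,000) × 1.95% × 327/365 = $2,306.0219
Total = $2,789.1945

$2,789.19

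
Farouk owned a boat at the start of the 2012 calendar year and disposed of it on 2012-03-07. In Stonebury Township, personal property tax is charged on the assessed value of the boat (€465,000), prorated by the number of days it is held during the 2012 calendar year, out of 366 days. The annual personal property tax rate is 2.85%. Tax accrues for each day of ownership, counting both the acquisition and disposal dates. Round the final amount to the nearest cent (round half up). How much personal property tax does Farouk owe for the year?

€2,426.00

Days held (2012-01-01 to 2012-03-07): 67 out of 366
Tax = €465,000 × 2.85% × 67/366 = €2,426.0041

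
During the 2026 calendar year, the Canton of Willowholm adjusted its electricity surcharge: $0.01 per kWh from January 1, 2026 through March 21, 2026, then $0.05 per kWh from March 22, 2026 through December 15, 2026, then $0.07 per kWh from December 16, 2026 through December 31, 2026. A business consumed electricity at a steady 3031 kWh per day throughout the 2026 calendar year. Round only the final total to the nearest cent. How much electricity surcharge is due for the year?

$46586.47

January 1 – March 21, 2026: 80 days × 3031 kWh/day = 242,480 kWh at $0.01/kWh → $2424.80
March 22 – December 15, 2026: 269 days × 3031 kWh/day = 815,339 kWh at $0.05/kWh → $40766.95
December 16 – December 31, 2026: 16 days × 3031 kWh/day = 48,496 kWh at $0.07/kWh → $3394.72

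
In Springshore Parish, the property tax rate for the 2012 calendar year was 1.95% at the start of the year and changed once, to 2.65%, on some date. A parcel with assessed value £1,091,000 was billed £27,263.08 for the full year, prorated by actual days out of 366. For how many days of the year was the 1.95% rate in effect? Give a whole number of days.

79 days

Let d = days at the first rate; then 366 − d days at the second rate.
£1,091,000 × [1.95%·d + 2.65%·(366−d)] / 366 = £27,263.08
Solving gives d = 79, so the new rate took effect on March 20, 2012.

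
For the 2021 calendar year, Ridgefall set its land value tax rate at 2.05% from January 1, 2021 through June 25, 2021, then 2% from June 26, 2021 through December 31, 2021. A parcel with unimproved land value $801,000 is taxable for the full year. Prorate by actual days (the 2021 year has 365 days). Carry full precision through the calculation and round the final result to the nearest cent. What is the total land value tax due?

$16,213.12

January 1 – June 25, 2021: 176 days at 2.05% → $801,000 × 2.05% × 176/365 = $7,917.8301
June 26 – December 31, 2021: 189 days at 2% → $801,000 × 2% × 189/365 = $8,295.2877
Total = $16,213.1178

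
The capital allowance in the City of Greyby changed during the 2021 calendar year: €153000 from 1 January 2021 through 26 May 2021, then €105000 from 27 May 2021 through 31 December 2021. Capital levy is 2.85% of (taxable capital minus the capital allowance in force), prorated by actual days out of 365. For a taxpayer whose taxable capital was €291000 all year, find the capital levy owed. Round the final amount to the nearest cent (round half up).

€4753.80

1 January – 26 May 2021: 146 days, exemption €153000 → (€291000 − €153000) × 2.85% × 146/365 = €1573.2000
27 May – 31 December 2021: 219 days, exemption €105000 → (€291000 − €105000) × 2.85% × 219/365 = €3180.6000
Total = €4753.8000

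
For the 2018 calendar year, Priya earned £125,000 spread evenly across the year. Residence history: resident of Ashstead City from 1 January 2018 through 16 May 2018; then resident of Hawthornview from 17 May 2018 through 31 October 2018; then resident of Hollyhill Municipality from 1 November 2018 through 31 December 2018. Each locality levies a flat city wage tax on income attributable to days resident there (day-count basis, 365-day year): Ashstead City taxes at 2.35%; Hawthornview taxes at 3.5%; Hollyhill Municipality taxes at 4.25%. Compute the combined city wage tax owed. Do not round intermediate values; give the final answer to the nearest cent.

Ashstead City, 1 January – 16 May 2018: 136 days → £125,000 × 2.35% × 136/365 = £1,094.5205
Hawthornview, 17 May – 31 October 2018: 168 days → £125,000 × 3.5% × 168/365 = £2,013.6986
Hollyhill Municipality, 1 November – 31 December 2018: 61 days → £125,000 × 4.25% × 61/365 = £887.8425
Total = £3,996.0616

£3,996.06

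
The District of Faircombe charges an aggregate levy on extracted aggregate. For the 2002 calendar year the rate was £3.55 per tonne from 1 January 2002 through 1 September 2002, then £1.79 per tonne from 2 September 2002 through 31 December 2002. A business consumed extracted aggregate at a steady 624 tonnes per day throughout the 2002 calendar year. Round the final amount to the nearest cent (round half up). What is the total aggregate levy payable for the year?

1 January – 1 September 2002: 244 days × 624 tonnes/day = 152,256 tonnes at £3.55/tonne → £540508.80
2 September – 31 December 2002: 121 days × 624 tonnes/day = 75,504 tonnes at £1.79/tonne → £135152.16

£675660.96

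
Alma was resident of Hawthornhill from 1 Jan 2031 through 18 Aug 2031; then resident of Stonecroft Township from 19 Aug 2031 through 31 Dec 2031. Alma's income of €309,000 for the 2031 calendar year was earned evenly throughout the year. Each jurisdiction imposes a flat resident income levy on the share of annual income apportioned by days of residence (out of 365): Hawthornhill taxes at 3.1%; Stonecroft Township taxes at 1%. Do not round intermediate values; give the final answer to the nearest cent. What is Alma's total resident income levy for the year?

Hawthornhill, 1 Jan – 18 Aug 2031: 230 days → €309,000 × 3.1% × 230/365 = €6,036.0822
Stonecroft Township, 19 Aug – 31 Dec 2031: 135 days → €309,000 × 1% × 135/365 = €1,142.8767
Total = €7,178.9589

€7,178.96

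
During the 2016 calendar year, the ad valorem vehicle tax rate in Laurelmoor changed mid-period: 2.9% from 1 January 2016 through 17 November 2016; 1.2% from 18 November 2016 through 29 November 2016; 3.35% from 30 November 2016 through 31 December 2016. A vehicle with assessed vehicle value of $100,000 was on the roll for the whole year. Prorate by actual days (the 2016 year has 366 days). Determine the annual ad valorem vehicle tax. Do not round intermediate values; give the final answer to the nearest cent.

1 January – 17 November 2016: 322 days at 2.9% → $100,000 × 2.9% × 322/366 = $2,551.3661
18 November – 29 November 2016: 12 days at 1.2% → $100,000 × 1.2% × 12/366 = $39.3443
30 November – 31 December 2016: 32 days at 3.35% → $100,000 × 3.35% × 32/366 = $292.8962
Total = $2,883.6066

$2,883.61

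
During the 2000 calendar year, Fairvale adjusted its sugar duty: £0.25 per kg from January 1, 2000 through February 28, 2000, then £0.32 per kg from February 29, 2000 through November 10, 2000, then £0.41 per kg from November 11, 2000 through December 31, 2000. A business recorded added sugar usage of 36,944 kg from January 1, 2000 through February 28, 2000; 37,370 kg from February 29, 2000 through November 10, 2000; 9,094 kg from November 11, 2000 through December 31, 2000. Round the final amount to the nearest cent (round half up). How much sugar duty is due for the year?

£24922.94

January 1 – February 28, 2000: 36,944 kg at £0.25/kg → £9236.00
February 29 – November 10, 2000: 37,370 kg at £0.32/kg → £11958.40
November 11 – December 31, 2000: 9,094 kg at £0.41/kg → £3728.54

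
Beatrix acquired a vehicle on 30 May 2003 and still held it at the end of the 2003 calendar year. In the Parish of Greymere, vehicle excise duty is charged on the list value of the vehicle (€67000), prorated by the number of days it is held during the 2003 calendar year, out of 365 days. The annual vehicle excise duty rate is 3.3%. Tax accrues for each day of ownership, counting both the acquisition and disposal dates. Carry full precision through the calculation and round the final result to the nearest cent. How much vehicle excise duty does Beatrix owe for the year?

€1308.43

Days held (30 May – 31 December 2003): 216 out of 365
Tax = €67000 × 3.3% × 216/365 = €1308.4274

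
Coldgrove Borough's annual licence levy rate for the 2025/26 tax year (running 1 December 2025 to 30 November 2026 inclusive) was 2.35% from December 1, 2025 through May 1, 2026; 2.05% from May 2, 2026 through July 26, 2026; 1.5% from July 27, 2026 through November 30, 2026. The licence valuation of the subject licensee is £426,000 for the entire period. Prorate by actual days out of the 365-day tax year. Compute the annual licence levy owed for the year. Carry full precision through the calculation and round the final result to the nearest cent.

£8,449.97

December 1, 2025 – May 1, 2026: 152 days at 2.35% → £426,000 × 2.35% × 152/365 = £4,168.9644
May 2 – July 26, 2026: 86 days at 2.05% → £426,000 × 2.05% × 86/365 = £2,057.6384
July 27 – November 30, 2026: 127 days at 1.5% → £426,000 × 1.5% × 127/365 = £2,223.3699
Total = £8,449.9726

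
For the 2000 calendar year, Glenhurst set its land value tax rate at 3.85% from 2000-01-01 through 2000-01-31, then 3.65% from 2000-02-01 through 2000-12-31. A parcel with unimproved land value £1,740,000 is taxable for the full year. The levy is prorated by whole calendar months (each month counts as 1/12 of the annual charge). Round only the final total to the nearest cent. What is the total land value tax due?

£63,800.00

2000-01-01 to 2000-01-31: 1 month at 3.85% → £1,740,000 × 3.85% × 1/12 = £5,582.5000
2000-02-01 to 2000-12-31: 11 months at 3.65% → £1,740,000 × 3.65% × 11/12 = £58,217.5000
Total = £63,800.0000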